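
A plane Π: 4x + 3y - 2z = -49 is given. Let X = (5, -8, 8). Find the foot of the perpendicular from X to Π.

(1, -11, 10)

Foot = X − λn with λ = (n·X − d)/|n|² = (-20 − (-49))/29 = 1.
Foot = (5, -8, 8) − 1·(4, 3, -2) = (1, -11, 10).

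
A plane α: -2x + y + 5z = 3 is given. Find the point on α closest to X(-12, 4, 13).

(-6, 1, -2)

Foot = X − λn with λ = (n·X − d)/|n|² = (93 − 3)/30 = 3.
Foot = (-12, 4, 13) − 3·(-2, 1, 5) = (-6, 1, -2).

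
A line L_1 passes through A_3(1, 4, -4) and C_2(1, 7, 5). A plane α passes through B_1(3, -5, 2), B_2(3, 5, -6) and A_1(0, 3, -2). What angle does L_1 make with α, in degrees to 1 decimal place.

A direction vector for L_1 is C_2 − A_3 = (0, 3, 9).
B_1B_2 = (0, 10, -8), B_1A_1 = (-3, 8, -4); a normal to α is B_1B_2 × B_1A_1 = (24, 24, 30).
Using B_1: α has equation 24x + 24y + 30z = 12.
sin θ = |n·v| / (|n||v|) = |342| / (√2052 · √90) = 0.79582.
θ ≈ 52.7°.

52.7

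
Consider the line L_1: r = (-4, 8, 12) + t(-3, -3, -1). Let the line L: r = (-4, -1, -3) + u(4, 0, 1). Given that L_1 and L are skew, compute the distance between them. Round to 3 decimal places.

Common perpendicular direction n = (-3, -3, -1) × (4, 0, 1) = (-3, -1, 12).
With w = (-4, -1, -3) − (-4, 8, 12) = (0, -9, -15), w · n = -171.
Distance = |w · n| / |n| = |-171| / √154 ≈ 13.780.

13.780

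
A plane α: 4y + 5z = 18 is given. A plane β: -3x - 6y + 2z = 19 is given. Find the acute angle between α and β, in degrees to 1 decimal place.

71.8

cos θ = |n₁·n₂| / (|n₁||n₂|) = |-14| / (√41 · √49).
θ = arccos(0.31235) ≈ 71.8°.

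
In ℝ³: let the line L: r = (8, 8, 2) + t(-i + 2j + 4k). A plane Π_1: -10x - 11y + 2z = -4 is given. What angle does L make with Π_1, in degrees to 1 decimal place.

3.3

sin θ = |n·v| / (|n||v|) = |-4| / (√225 · √21) = 0.05819.
θ ≈ 3.3°.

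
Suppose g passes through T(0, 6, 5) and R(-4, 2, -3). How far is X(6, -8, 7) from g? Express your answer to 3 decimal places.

A direction vector for g is R − T = (-4, -4, -8).
Taking (0, 6, 5) on g with direction v = (-4, -4, -8): w = X − (0, 6, 5) = (6, -14, 2), and w × v = (120, 40, -80).
Distance = |w × v| / |v| = √22400 / √96 ≈ 15.275.

15.275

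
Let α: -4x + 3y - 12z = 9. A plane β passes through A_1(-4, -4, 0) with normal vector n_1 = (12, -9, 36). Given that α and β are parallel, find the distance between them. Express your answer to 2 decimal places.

0.38

β: n_1·r = n_1·A_1 gives 12x - 9y + 36z = -12.
Rescale β by 1/(-3): -4x + 3y - 12z = 4. Then distance = |9 − 4| / √169 ≈ 0.38.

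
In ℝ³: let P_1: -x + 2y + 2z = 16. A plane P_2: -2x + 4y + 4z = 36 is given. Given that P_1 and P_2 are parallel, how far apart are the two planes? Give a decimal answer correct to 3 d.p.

0.667

Rescale P_2 by 1/2: -x + 2y + 2z = 18. Then distance = |16 − 18| / √9 ≈ 0.667.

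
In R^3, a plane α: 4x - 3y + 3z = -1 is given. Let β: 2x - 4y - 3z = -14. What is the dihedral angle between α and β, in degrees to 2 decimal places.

cos θ = |n₁·n₂| / (|n₁||n₂|) = |11| / (√34 · √29).
θ = arccos(0.35031) ≈ 69.49°.

69.49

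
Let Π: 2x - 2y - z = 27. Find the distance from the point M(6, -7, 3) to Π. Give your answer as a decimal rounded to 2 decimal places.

1.33

n·M − d = (2)·(6) + (-2)·(-7) + (-1)·(3) − 27 = -4; |n| = √9.
Distance = |-4| / √9 = 4/√9 ≈ 1.33.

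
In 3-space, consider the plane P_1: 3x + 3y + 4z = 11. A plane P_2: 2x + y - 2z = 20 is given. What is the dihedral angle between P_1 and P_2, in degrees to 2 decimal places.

86.72

cos θ = |n₁·n₂| / (|n₁||n₂|) = |1| / (√34 · √9).
θ = arccos(0.05717) ≈ 86.72°.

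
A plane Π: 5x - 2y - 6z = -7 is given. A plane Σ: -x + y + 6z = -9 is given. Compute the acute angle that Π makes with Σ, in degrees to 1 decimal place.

30.1

cos θ = |n₁·n₂| / (|n₁||n₂|) = |-43| / (√65 · √38).
θ = arccos(0.86521) ≈ 30.1°.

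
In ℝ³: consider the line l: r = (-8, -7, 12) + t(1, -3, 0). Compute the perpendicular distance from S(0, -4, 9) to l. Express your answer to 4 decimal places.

Taking (-8, -7, 12) on l with direction v = (1, -3, 0): w = S − (-8, -7, 12) = (8, 3, -3), and w × v = (-9, -3, -27).
Distance = |w × v| / |v| = √819 / √10 ≈ 9.0499.

9.0499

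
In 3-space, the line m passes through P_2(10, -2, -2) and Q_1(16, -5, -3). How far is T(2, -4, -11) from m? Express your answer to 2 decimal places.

A direction vector for m is Q_1 − P_2 = (6, -3, -1).
Taking (10, -2, -2) on m with direction v = (6, -3, -1): w = T − (10, -2, -2) = (-8, -2, -9), and w × v = (-25, -62, 36).
Distance = |w × v| / |v| = √5765 / √46 ≈ 11.19.

11.19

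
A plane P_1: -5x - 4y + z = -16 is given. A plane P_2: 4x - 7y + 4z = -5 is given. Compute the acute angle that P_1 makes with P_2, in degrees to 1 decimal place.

78.1

cos θ = |n₁·n₂| / (|n₁||n₂|) = |12| / (√42 · √81).
θ = arccos(0.20574) ≈ 78.1°.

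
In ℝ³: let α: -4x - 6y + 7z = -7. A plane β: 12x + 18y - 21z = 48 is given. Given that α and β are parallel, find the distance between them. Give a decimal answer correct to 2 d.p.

Rescale β by 1/(-3): -4x - 6y + 7z = -16. Then distance = |-7 − (-16)| / √101 ≈ 0.90.

0.90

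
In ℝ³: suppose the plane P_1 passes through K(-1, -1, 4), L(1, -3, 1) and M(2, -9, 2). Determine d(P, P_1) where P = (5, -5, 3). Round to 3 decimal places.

3.928

KL = (2, -2, -3), KM = (3, -8, -2); a normal to P_1 is KL × KM = (-20, -5, -10).
Using K: P_1 has equation -20x - 5y - 10z = -15.
n·P − d = (-20)·(5) + (-5)·(-5) + (-10)·(3) − (-15) = -90; |n| = √525.
Distance = |-90| / √525 = 90/√525 ≈ 3.928.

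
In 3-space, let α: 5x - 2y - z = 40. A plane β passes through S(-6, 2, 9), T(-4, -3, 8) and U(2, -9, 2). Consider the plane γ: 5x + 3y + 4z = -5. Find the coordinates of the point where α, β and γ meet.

ST = (2, -5, -1), SU = (8, -11, -7); a normal to β is ST × SU = (24, 6, 18).
Using S: β has equation 24x + 6y + 18z = 30.
Solving the 3×3 linear system 5x - 2y - z = 40, 24x + 6y + 18z = 30, 5x + 3y + 4z = -5 (e.g. by elimination or Cramer's rule, determinant = -180) gives (5, -6, -3).

(5, -6, -3)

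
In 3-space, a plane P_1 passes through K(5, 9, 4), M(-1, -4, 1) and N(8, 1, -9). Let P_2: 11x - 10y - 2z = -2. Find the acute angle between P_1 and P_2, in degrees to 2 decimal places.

KM = (-6, -13, -3), KN = (3, -8, -13); a normal to P_1 is KM × KN = (145, -87, 87).
Using K: P_1 has equation 145x - 87y + 87z = 290.
cos θ = |n₁·n₂| / (|n₁||n₂|) = |2291| / (√36163 · √225).
θ = arccos(0.80316) ≈ 36.57°.

36.57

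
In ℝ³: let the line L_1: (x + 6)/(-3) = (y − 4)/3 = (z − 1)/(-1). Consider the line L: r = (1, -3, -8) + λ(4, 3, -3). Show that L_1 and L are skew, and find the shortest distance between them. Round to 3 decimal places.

L_1 has direction (-3, 3, -1) through (-6, 4, 1).
Common perpendicular direction n = (-3, 3, -1) × (4, 3, -3) = (-6, -13, -21).
With w = (1, -3, -8) − (-6, 4, 1) = (7, -7, -9), w · n = 238.
Since n ≠ 0 the lines are not parallel, and w · n = 238 ≠ 0 so they do not intersect; hence they are skew.
Distance = |w · n| / |n| = |238| / √646 ≈ 9.364.

9.364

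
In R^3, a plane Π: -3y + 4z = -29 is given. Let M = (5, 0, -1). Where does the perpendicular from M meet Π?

(5, 3, -5)

Foot = M − λn with λ = (n·M − d)/|n|² = (-4 − (-29))/25 = 1.
Foot = (5, 0, -1) − 1·(0, -3, 4) = (5, 3, -5).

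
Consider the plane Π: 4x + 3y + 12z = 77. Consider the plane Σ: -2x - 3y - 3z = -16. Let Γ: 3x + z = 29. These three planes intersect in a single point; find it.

(8, -5, 5)

Solving the 3×3 linear system 4x + 3y + 12z = 77, -2x - 3y - 3z = -16, 3x + z = 29 (e.g. by elimination or Cramer's rule, determinant = 75) gives (8, -5, 5).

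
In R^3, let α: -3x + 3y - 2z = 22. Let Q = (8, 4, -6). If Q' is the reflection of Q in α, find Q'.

(2, 10, -10)

λ = (n·Q − d)/|n|² = (0 − 22)/22 = -1.
Reflection = Q − 2λn = (8, 4, -6) − (-2)·(-3, 3, -2) = (2, 10, -10).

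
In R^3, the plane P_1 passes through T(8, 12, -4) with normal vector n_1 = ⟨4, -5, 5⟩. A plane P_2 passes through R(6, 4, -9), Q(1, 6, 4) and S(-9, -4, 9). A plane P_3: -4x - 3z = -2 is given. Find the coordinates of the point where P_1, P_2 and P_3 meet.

P_1: n_1·r = n_1·T gives 4x - 5y + 5z = -48.
RQ = (-5, 2, 13), RS = (-15, -8, 18); a normal to P_2 is RQ × RS = (140, -105, 70).
Using R: P_2 has equation 140x - 105y + 70z = -210.
Solving the 3×3 linear system 4x - 5y + 5z = -48, 140x - 105y + 70z = -210, -4x - 3z = -2 (e.g. by elimination or Cramer's rule, determinant = -1540) gives (8, 6, -10).

(8, 6, -10)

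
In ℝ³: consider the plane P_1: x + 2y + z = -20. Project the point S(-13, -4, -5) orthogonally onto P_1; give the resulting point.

Foot = S − λn with λ = (n·S − d)/|n|² = (-26 − (-20))/6 = -1.
Foot = (-13, -4, -5) − (-1)·(1, 2, 1) = (-12, -2, -4).

(-12, -2, -4)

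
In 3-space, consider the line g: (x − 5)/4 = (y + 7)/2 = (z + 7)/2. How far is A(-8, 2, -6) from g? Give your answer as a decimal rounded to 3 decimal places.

14.434

g has direction (4, 2, 2) through (5, -7, -7).
Taking (5, -7, -7) on g with direction v = (4, 2, 2): w = A − (5, -7, -7) = (-13, 9, 1), and w × v = (16, 30, -62).
Distance = |w × v| / |v| = √5000 / √24 ≈ 14.434.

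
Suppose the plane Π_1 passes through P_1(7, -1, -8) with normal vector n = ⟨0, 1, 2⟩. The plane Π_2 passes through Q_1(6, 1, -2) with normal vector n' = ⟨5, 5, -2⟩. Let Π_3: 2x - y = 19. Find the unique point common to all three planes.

Π_1: n·r = n·P_1 gives y + 2z = -17.
Π_2: n'·r = n'·Q_1 gives 5x + 5y - 2z = 39.
Solving the 3×3 linear system y + 2z = -17, 5x + 5y - 2z = 39, 2x - y = 19 (e.g. by elimination or Cramer's rule, determinant = -34) gives (8, -3, -7).

(8, -3, -7)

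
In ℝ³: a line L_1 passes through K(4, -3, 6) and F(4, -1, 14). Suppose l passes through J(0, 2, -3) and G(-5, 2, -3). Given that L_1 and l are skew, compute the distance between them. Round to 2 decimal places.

7.03

A direction vector for L_1 is F − K = (0, 2, 8).
A direction vector for l is G − J = (-5, 0, 0).
Common perpendicular direction n = (0, 2, 8) × (-5, 0, 0) = (0, -40, 10).
With w = (0, 2, -3) − (4, -3, 6) = (-4, 5, -9), w · n = -290.
Distance = |w · n| / |n| = |-290| / √1700 ≈ 7.03.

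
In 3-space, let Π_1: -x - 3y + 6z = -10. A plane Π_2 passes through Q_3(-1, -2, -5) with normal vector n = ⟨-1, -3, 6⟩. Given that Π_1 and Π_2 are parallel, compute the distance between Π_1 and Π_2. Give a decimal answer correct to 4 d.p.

Π_2: n·r = n·Q_3 gives -x - 3y + 6z = -23.
Same normal n = (-1, -3, 6) with |n| = √46; distance = |-10 − (-23)| / |n| = 13/√46 ≈ 1.9167.

1.9167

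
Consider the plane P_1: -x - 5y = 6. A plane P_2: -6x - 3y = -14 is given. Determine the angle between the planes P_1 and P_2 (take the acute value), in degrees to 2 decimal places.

cos θ = |n₁·n₂| / (|n₁||n₂|) = |21| / (√26 · √45).
θ = arccos(0.61394) ≈ 52.13°.

52.13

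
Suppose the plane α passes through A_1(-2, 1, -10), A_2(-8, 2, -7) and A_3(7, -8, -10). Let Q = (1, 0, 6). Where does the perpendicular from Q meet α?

(-5, -6, -4)

A_1A_2 = (-6, 1, 3), A_1A_3 = (9, -9, 0); a normal to α is A_1A_2 × A_1A_3 = (27, 27, 45).
Using A_1: α has equation 27x + 27y + 45z = -477.
Foot = Q − λn with λ = (n·Q − d)/|n|² = (297 − (-477))/3483 = 2/9.
Foot = (1, 0, 6) − (2/9)·(27, 27, 45) = (-5, -6, -4).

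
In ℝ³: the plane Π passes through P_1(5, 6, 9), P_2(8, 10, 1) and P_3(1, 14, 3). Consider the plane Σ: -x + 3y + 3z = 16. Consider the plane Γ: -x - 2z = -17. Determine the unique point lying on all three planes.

P_1P_2 = (3, 4, -8), P_1P_3 = (-4, 8, -6); a normal to Π is P_1P_2 × P_1P_3 = (40, 50, 40).
Using P_1: Π has equation 40x + 50y + 40z = 860.
Solving the 3×3 linear system 40x + 50y + 40z = 860, -x + 3y + 3z = 16, -x - 2z = -17 (e.g. by elimination or Cramer's rule, determinant = -370) gives (11, 6, 3).

(11, 6, 3)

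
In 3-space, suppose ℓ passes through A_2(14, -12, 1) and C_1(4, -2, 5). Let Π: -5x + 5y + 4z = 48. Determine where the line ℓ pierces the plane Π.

A direction vector for ℓ is C_1 − A_2 = (-10, 10, 4).
Substitute r = (14, -12, 1) + t(-10, 10, 4) into the plane: -126 + 116t = 48, so t = 3/2.
Intersection: (14, -12, 1) + (3/2)·(-10, 10, 4) = (-1, 3, 7).

(-1, 3, 7)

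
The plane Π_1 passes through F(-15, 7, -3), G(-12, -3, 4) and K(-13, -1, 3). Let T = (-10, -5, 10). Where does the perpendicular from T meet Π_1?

FG = (3, -10, 7), FK = (2, -8, 6); a normal to Π_1 is FG × FK = (-4, -4, -4).
Using F: Π_1 has equation -4x - 4y - 4z = 44.
Foot = T − λn with λ = (n·T − d)/|n|² = (20 − 44)/48 = -1/2.
Foot = (-10, -5, 10) − (-1/2)·(-4, -4, -4) = (-12, -7, 8).

(-12, -7, 8)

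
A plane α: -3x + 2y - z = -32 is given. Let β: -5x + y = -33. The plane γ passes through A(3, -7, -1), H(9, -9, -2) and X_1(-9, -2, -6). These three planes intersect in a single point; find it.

AH = (6, -2, -1), AX_1 = (-12, 5, -5); a normal to γ is AH × AX_1 = (15, 42, 6).
Using A: γ has equation 15x + 42y + 6z = -255.
Solving the 3×3 linear system -3x + 2y - z = -32, -5x + y = -33, 15x + 42y + 6z = -255 (e.g. by elimination or Cramer's rule, determinant = 267) gives (5, -8, 1).

(5, -8, 1)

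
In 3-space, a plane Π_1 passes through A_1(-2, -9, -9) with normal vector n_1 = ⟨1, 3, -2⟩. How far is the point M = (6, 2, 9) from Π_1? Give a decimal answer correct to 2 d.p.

1.34

Π_1: n_1·r = n_1·A_1 gives x + 3y - 2z = -11.
n·M − d = (1)·(6) + (3)·(2) + (-2)·(9) − (-11) = 5; |n| = √14.
Distance = |5| / √14 = 5/√14 ≈ 1.34.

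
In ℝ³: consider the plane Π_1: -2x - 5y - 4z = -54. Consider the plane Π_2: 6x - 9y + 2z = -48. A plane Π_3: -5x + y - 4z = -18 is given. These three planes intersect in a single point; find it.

(8, 10, -3)

Solving the 3×3 linear system -2x - 5y - 4z = -54, 6x - 9y + 2z = -48, -5x + y - 4z = -18 (e.g. by elimination or Cramer's rule, determinant = 18) gives (8, 10, -3).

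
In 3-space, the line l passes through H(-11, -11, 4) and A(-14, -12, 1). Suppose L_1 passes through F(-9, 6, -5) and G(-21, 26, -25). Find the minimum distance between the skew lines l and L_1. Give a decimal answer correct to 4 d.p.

3.6274

A direction vector for l is A − H = (-3, -1, -3).
A direction vector for L_1 is G − F = (-12, 20, -20).
Common perpendicular direction n = (-3, -1, -3) × (-12, 20, -20) = (80, -24, -72).
With w = (-9, 6, -5) − (-11, -11, 4) = (2, 17, -9), w · n = 400.
Distance = |w · n| / |n| = |400| / √12160 ≈ 3.6274.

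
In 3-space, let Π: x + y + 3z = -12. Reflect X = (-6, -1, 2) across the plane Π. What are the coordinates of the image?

λ = (n·X − d)/|n|² = (-1 − (-12))/11 = 1.
Reflection = X − 2λn = (-6, -1, 2) − 2·(1, 1, 3) = (-8, -3, -4).

(-8, -3, -4)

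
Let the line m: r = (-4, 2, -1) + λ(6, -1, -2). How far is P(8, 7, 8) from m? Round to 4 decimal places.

13.8361

Taking (-4, 2, -1) on m with direction v = (6, -1, -2): w = P − (-4, 2, -1) = (12, 5, 9), and w × v = (-1, 78, -42).
Distance = |w × v| / |v| = √7849 / √41 ≈ 13.8361.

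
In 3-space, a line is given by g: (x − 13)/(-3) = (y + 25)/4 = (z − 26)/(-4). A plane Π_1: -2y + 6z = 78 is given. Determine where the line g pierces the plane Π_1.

(1, -9, 10)

g has direction (-3, 4, -4) through (13, -25, 26).
Substitute r = (13, -25, 26) + t(-3, 4, -4) into the plane: 206 + (-32)t = 78, so t = 4.
Intersection: (13, -25, 26) + 4·(-3, 4, -4) = (1, -9, 10).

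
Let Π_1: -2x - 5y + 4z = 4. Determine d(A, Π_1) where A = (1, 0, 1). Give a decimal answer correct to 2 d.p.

n·A − d = (-2)·(1) + (-5)·(0) + (4)·(1) − 4 = -2; |n| = √45.
Distance = |-2| / √45 = 2/√45 ≈ 0.30.

0.30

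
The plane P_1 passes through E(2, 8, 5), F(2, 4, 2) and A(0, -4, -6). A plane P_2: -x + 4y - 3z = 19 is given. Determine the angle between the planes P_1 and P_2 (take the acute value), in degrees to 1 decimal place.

52.2

EF = (0, -4, -3), EA = (-2, -12, -11); a normal to P_1 is EF × EA = (8, 6, -8).
Using E: P_1 has equation 8x + 6y - 8z = 24.
cos θ = |n₁·n₂| / (|n₁||n₂|) = |40| / (√164 · √26).
θ = arccos(0.61256) ≈ 52.2°.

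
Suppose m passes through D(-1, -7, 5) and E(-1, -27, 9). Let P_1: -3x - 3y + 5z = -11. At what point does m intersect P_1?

A direction vector for m is E − D = (0, -20, 4).
Substitute r = (-1, -7, 5) + t(0, -20, 4) into the plane: 49 + 80t = -11, so t = -3/4.
Intersection: (-1, -7, 5) + (-3/4)·(0, -20, 4) = (-1, 8, 2).

(-1, 8, 2)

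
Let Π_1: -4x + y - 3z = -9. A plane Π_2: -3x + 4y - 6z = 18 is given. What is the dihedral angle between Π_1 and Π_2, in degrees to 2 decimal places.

31.38

cos θ = |n₁·n₂| / (|n₁||n₂|) = |34| / (√26 · √61).
θ = arccos(0.85374) ≈ 31.38°.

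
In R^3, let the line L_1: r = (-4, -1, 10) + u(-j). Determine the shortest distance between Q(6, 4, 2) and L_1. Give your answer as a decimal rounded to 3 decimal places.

12.806

Taking (-4, -1, 10) on L_1 with direction v = (0, -1, 0): w = Q − (-4, -1, 10) = (10, 5, -8), and w × v = (-8, 0, -10).
Distance = |w × v| / |v| = √164 / √1 ≈ 12.806.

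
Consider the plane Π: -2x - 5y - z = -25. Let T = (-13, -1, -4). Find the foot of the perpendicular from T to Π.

Foot = T − λn with λ = (n·T − d)/|n|² = (35 − (-25))/30 = 2.
Foot = (-13, -1, -4) − 2·(-2, -5, -1) = (-9, 9, -2).

(-9, 9, -2)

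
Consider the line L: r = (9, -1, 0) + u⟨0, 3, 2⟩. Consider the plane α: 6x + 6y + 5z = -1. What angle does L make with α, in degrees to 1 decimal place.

52.0

sin θ = |n·v| / (|n||v|) = |28| / (√97 · √13) = 0.78850.
θ ≈ 52.0°.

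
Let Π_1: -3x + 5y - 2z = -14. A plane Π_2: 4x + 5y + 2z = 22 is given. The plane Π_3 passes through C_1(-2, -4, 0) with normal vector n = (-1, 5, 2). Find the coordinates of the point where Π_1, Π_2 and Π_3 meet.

Π_3: n·r = n·C_1 gives -x + 5y + 2z = -18.
Solving the 3×3 linear system -3x + 5y - 2z = -14, 4x + 5y + 2z = 22, -x + 5y + 2z = -18 (e.g. by elimination or Cramer's rule, determinant = -100) gives (8, 0, -5).

(8, 0, -5)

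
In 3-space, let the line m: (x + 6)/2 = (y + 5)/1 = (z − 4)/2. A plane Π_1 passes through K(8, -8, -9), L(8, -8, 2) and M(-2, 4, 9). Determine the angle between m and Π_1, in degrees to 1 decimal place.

m has direction (2, 1, 2) through (-6, -5, 4).
KL = (0, 0, 11), KM = (-10, 12, 18); a normal to Π_1 is KL × KM = (-132, -110, 0).
Using K: Π_1 has equation -132x - 110y = -176.
sin θ = |n·v| / (|n||v|) = |-374| / (√29524 · √9) = 0.72554.
θ ≈ 46.5°.

46.5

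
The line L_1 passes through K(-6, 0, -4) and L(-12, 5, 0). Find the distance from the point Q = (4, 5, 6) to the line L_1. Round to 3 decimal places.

A direction vector for L_1 is L − K = (-6, 5, 4).
Taking (-6, 0, -4) on L_1 with direction v = (-6, 5, 4): w = Q − (-6, 0, -4) = (10, 5, 10), and w × v = (-30, -100, 80).
Distance = |w × v| / |v| = √17300 / √77 ≈ 14.989.

14.989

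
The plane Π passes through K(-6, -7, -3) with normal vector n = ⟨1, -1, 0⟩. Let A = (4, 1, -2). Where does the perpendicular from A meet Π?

Π: n·r = n·K gives x - y = 1.
Foot = A − λn with λ = (n·A − d)/|n|² = (3 − 1)/2 = 1.
Foot = (4, 1, -2) − 1·(1, -1, 0) = (3, 2, -2).

(3, 2, -2)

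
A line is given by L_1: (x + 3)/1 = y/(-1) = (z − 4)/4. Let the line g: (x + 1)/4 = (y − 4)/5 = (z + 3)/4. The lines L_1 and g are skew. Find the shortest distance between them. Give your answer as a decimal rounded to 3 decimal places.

2.226

L_1 has direction (1, -1, 4) through (-3, 0, 4).
g has direction (4, 5, 4) through (-1, 4, -3).
Common perpendicular direction n = (1, -1, 4) × (4, 5, 4) = (-24, 12, 9).
With w = (-1, 4, -3) − (-3, 0, 4) = (2, 4, -7), w · n = -63.
Distance = |w · n| / |n| = |-63| / √801 ≈ 2.226.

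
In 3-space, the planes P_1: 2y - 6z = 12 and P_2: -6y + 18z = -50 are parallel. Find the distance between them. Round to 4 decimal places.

0.7379

Rescale P_2 by 1/(-3): 2y - 6z = 50/3. Then distance = |12 − (50/3)| / √40 ≈ 0.7379.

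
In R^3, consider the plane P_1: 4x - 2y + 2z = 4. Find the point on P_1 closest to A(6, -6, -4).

(2, -4, -6)

Foot = A − λn with λ = (n·A − d)/|n|² = (28 − 4)/24 = 1.
Foot = (6, -6, -4) − 1·(4, -2, 2) = (2, -4, -6).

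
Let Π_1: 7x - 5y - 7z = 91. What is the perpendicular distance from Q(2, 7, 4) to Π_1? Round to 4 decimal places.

12.6234

n·Q − d = (7)·(2) + (-5)·(7) + (-7)·(4) − 91 = -140; |n| = √123.
Distance = |-140| / √123 = 140/√123 ≈ 12.6234.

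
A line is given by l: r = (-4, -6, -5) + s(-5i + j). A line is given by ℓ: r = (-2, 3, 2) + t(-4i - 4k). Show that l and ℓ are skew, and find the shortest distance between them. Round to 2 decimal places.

7.70

Common perpendicular direction n = (-5, 1, 0) × (-4, 0, -4) = (-4, -20, 4).
With w = (-2, 3, 2) − (-4, -6, -5) = (2, 9, 7), w · n = -160.
Since n ≠ 0 the lines are not parallel, and w · n = -160 ≠ 0 so they do not intersect; hence they are skew.
Distance = |w · n| / |n| = |-160| / √432 ≈ 7.70.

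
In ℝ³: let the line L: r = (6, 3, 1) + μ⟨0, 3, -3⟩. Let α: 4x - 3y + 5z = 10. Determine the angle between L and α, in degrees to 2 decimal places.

53.13

sin θ = |n·v| / (|n||v|) = |-24| / (√50 · √18) = 0.80000.
θ ≈ 53.13°.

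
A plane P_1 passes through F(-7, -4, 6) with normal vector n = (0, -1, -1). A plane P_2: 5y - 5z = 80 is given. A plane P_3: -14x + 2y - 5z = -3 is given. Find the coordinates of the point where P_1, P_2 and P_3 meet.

P_1: n·r = n·F gives -y - z = -2.
Solving the 3×3 linear system -y - z = -2, 5y - 5z = 80, -14x + 2y - 5z = -3 (e.g. by elimination or Cramer's rule, determinant = -140) gives (4, 9, -7).

(4, 9, -7)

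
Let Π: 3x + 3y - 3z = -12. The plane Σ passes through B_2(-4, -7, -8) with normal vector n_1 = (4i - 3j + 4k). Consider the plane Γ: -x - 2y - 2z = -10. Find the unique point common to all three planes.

(-6, 5, 3)

Σ: n_1·r = n_1·B_2 gives 4x - 3y + 4z = -27.
Solving the 3×3 linear system 3x + 3y - 3z = -12, 4x - 3y + 4z = -27, -x - 2y - 2z = -10 (e.g. by elimination or Cramer's rule, determinant = 87) gives (-6, 5, 3).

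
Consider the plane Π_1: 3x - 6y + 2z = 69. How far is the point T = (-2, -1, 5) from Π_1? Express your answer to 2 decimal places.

n·T − d = (3)·(-2) + (-6)·(-1) + (2)·(5) − 69 = -59; |n| = √49.
Distance = |-59| / √49 = 59/√49 ≈ 8.43.

8.43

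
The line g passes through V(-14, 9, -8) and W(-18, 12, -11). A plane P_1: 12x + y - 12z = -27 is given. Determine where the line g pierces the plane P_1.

(2, -3, 4)

A direction vector for g is W − V = (-4, 3, -3).
Substitute r = (-14, 9, -8) + t(-4, 3, -3) into the plane: -63 + (-9)t = -27, so t = -4.
Intersection: (-14, 9, -8) + (-4)·(-4, 3, -3) = (2, -3, 4).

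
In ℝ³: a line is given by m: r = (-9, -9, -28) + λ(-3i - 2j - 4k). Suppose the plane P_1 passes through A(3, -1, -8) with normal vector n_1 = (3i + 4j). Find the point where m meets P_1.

P_1: n_1·r = n_1·A gives 3x + 4y = 5.
Substitute r = (-9, -9, -28) + t(-3, -2, -4) into the plane: -63 + (-17)t = 5, so t = -4.
Intersection: (-9, -9, -28) + (-4)·(-3, -2, -4) = (3, -1, -12).

(3, -1, -12)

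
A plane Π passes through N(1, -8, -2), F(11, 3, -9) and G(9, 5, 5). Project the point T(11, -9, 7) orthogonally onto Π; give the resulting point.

NF = (10, 11, -7), NG = (8, 13, 7); a normal to Π is NF × NG = (168, -126, 42).
Using N: Π has equation 168x - 126y + 42z = 1092.
Foot = T − λn with λ = (n·T − d)/|n|² = (3276 − 1092)/45864 = 1/21.
Foot = (11, -9, 7) − (1/21)·(168, -126, 42) = (3, -3, 5).

(3, -3, 5)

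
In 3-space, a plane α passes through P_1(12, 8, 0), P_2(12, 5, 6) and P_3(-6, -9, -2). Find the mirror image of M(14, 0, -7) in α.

P_1P_2 = (0, -3, 6), P_1P_3 = (-18, -17, -2); a normal to α is P_1P_2 × P_1P_3 = (108, -108, -54).
Using P_1: α has equation 108x - 108y - 54z = 432.
λ = (n·M − d)/|n|² = (1890 − 432)/26244 = 1/18.
Reflection = M − 2λn = (14, 0, -7) − (1/9)·(108, -108, -54) = (2, 12, -1).

(2, 12, -1)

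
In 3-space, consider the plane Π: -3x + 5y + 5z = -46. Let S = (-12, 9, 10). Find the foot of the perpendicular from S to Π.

Foot = S − λn with λ = (n·S − d)/|n|² = (131 − (-46))/59 = 3.
Foot = (-12, 9, 10) − 3·(-3, 5, 5) = (-3, -6, -5).

(-3, -6, -5)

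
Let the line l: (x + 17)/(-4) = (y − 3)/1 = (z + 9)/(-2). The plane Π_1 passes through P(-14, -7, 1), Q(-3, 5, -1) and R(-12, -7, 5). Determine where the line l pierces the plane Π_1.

l has direction (-4, 1, -2) through (-17, 3, -9).
PQ = (11, 12, -2), PR = (2, 0, 4); a normal to Π_1 is PQ × PR = (48, -48, -24).
Using P: Π_1 has equation 48x - 48y - 24z = -360.
Substitute r = (-17, 3, -9) + t(-4, 1, -2) into the plane: -744 + (-192)t = -360, so t = -2.
Intersection: (-17, 3, -9) + (-2)·(-4, 1, -2) = (-9, 1, -5).

(-9, 1, -5)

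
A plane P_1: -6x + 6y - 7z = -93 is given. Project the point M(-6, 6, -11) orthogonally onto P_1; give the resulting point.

(6, -6, 3)

Foot = M − λn with λ = (n·M − d)/|n|² = (149 − (-93))/121 = 2.
Foot = (-6, 6, -11) − 2·(-6, 6, -7) = (6, -6, 3).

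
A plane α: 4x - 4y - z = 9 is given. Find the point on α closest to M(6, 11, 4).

Foot = M − λn with λ = (n·M − d)/|n|² = (-24 − 9)/33 = -1.
Foot = (6, 11, 4) − (-1)·(4, -4, -1) = (10, 7, 3).

(10, 7, 3)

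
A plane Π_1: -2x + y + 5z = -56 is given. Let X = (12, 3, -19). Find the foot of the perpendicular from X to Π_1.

Foot = X − λn with λ = (n·X − d)/|n|² = (-116 − (-56))/30 = -2.
Foot = (12, 3, -19) − (-2)·(-2, 1, 5) = (8, 5, -9).

(8, 5, -9)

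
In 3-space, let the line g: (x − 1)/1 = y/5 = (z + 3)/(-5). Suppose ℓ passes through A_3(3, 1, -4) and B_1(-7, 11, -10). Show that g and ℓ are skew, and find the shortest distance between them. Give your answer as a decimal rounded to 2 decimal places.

0.43

g has direction (1, 5, -5) through (1, 0, -3).
A direction vector for ℓ is B_1 − A_3 = (-10, 10, -6).
Common perpendicular direction n = (1, 5, -5) × (-10, 10, -6) = (20, 56, 60).
With w = (3, 1, -4) − (1, 0, -3) = (2, 1, -1), w · n = 36.
Since n ≠ 0 the lines are not parallel, and w · n = 36 ≠ 0 so they do not intersect; hence they are skew.
Distance = |w · n| / |n| = |36| / √7136 ≈ 0.43.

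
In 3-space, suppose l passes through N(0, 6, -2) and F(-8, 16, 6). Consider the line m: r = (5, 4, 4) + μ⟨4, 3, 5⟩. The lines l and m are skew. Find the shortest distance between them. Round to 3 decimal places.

3.989

A direction vector for l is F − N = (-8, 10, 8).
Common perpendicular direction n = (-8, 10, 8) × (4, 3, 5) = (26, 72, -64).
With w = (5, 4, 4) − (0, 6, -2) = (5, -2, 6), w · n = -398.
Distance = |w · n| / |n| = |-398| / √9956 ≈ 3.989.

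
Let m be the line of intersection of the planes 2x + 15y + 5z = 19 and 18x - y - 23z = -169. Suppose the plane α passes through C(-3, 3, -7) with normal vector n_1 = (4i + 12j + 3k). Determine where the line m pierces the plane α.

Direction of m: (2, 15, 5) × (18, -1, -23) = (-340, 136, -272).
A point on m: solving the two plane equations with x = -18 gives (-18, 6, -7).
α: n_1·r = n_1·C gives 4x + 12y + 3z = 3.
Substitute r = (-18, 6, -7) + t(-340, 136, -272) into the plane: -21 + (-544)t = 3, so t = -3/68.
Intersection: (-18, 6, -7) + (-3/68)·(-340, 136, -272) = (-3, 0, 5).

(-3, 0, 5)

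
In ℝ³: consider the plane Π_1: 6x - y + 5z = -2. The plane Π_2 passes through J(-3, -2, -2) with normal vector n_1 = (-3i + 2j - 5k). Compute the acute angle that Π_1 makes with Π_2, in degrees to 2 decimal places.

22.01

Π_2: n_1·r = n_1·J gives -3x + 2y - 5z = 15.
cos θ = |n₁·n₂| / (|n₁||n₂|) = |-45| / (√62 · √38).
θ = arccos(0.92710) ≈ 22.01°.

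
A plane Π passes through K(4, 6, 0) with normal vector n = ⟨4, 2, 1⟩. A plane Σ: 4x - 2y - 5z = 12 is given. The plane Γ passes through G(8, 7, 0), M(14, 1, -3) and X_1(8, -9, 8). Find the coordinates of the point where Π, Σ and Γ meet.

(8, -5, 6)

Π: n·r = n·K gives 4x + 2y + z = 28.
GM = (6, -6, -3), GX_1 = (0, -16, 8); a normal to Γ is GM × GX_1 = (-96, -48, -96).
Using G: Γ has equation -96x - 48y - 96z = -1104.
Solving the 3×3 linear system 4x + 2y + z = 28, 4x - 2y - 5z = 12, -96x - 48y - 96z = -1104 (e.g. by elimination or Cramer's rule, determinant = 1152) gives (8, -5, 6).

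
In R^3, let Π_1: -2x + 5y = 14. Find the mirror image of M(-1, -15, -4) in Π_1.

(-13, 15, -4)

λ = (n·M − d)/|n|² = (-73 − 14)/29 = -3.
Reflection = M − 2λn = (-1, -15, -4) − (-6)·(-2, 5, 0) = (-13, 15, -4).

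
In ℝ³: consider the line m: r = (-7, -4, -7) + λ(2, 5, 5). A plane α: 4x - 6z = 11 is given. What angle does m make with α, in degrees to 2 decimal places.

sin θ = |n·v| / (|n||v|) = |-22| / (√52 · √54) = 0.41517.
θ ≈ 24.53°.

24.53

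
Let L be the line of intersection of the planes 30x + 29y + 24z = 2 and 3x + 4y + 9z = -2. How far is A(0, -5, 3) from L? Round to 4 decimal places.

4.4775

Direction of L: (30, 29, 24) × (3, 4, 9) = (165, -198, 33).
A point on L: solving the two plane equations with x = -3 gives (-3, 4, -1).
Taking (-3, 4, -1) on L with direction v = (165, -198, 33): w = A − (-3, 4, -1) = (3, -9, 4), and w × v = (495, 561, 891).
Distance = |w × v| / |v| = √1353627 / √67518 ≈ 4.4775.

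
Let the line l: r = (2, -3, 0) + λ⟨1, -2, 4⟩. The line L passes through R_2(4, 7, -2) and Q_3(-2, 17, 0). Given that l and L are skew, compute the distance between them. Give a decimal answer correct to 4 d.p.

A direction vector for L is Q_3 − R_2 = (-6, 10, 2).
Common perpendicular direction n = (1, -2, 4) × (-6, 10, 2) = (-44, -26, -2).
With w = (4, 7, -2) − (2, -3, 0) = (2, 10, -2), w · n = -344.
Distance = |w · n| / |n| = |-344| / √2616 ≈ 6.7257.

6.7257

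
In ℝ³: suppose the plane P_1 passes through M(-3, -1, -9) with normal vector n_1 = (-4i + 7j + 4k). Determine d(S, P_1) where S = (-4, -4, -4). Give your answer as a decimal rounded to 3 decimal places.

P_1: n_1·r = n_1·M gives -4x + 7y + 4z = -31.
n·S − d = (-4)·(-4) + (7)·(-4) + (4)·(-4) − (-31) = 3; |n| = √81.
Distance = |3| / √81 = 3/√81 ≈ 0.333.

0.333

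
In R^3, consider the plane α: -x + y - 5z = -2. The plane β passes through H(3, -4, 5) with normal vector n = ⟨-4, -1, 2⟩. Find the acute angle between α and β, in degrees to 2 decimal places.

72.90

β: n·r = n·H gives -4x - y + 2z = 2.
cos θ = |n₁·n₂| / (|n₁||n₂|) = |-7| / (√27 · √21).
θ = arccos(0.29397) ≈ 72.90°.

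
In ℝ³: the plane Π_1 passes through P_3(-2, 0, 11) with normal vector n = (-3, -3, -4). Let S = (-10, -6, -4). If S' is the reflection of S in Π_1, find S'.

Π_1: n·r = n·P_3 gives -3x - 3y - 4z = -38.
λ = (n·S − d)/|n|² = (64 − (-38))/34 = 3.
Reflection = S − 2λn = (-10, -6, -4) − 6·(-3, -3, -4) = (8, 12, 20).

(8, 12, 20)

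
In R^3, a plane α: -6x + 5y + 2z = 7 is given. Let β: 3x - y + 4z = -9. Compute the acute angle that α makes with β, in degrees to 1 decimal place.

cos θ = |n₁·n₂| / (|n₁||n₂|) = |-15| / (√65 · √26).
θ = arccos(0.36488) ≈ 68.6°.

68.6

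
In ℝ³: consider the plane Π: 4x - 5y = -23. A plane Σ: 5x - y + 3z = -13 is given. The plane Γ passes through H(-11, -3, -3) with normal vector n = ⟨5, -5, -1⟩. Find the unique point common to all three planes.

Γ: n·r = n·H gives 5x - 5y - z = -37.
Solving the 3×3 linear system 4x - 5y = -23, 5x - y + 3z = -13, 5x - 5y - z = -37 (e.g. by elimination or Cramer's rule, determinant = -36) gives (-7, -1, 7).

(-7, -1, 7)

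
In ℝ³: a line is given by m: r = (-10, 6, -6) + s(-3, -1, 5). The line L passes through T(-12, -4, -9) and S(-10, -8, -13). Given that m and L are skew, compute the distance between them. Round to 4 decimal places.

2.5129

A direction vector for L is S − T = (2, -4, -4).
Common perpendicular direction n = (-3, -1, 5) × (2, -4, -4) = (24, -2, 14).
With w = (-12, -4, -9) − (-10, 6, -6) = (-2, -10, -3), w · n = -70.
Distance = |w · n| / |n| = |-70| / √776 ≈ 2.5129.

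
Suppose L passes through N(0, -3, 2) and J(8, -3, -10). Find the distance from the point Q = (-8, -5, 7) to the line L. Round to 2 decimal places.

A direction vector for L is J − N = (8, 0, -12).
Taking (0, -3, 2) on L with direction v = (8, 0, -12): w = Q − (0, -3, 2) = (-8, -2, 5), and w × v = (24, -56, 16).
Distance = |w × v| / |v| = √3968 / √208 ≈ 4.37.

4.37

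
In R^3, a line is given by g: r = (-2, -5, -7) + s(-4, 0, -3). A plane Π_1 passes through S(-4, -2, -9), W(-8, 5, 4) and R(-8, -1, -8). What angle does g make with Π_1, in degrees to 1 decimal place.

10.2

SW = (-4, 7, 13), SR = (-4, 1, 1); a normal to Π_1 is SW × SR = (-6, -48, 24).
Using S: Π_1 has equation -6x - 48y + 24z = -96.
sin θ = |n·v| / (|n||v|) = |-48| / (√2916 · √25) = 0.17778.
θ ≈ 10.2°.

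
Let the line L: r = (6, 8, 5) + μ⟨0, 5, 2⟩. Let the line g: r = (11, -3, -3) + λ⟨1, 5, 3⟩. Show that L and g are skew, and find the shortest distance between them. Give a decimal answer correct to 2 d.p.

5.85

Common perpendicular direction n = (0, 5, 2) × (1, 5, 3) = (5, 2, -5).
With w = (11, -3, -3) − (6, 8, 5) = (5, -11, -8), w · n = 43.
Since n ≠ 0 the lines are not parallel, and w · n = 43 ≠ 0 so they do not intersect; hence they are skew.
Distance = |w · n| / |n| = |43| / √54 ≈ 5.85.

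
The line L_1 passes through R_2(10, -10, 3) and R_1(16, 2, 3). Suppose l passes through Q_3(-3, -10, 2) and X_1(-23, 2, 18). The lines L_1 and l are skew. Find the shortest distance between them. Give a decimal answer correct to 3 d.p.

A direction vector for L_1 is R_1 − R_2 = (6, 12, 0).
A direction vector for l is X_1 − Q_3 = (-20, 12, 16).
Common perpendicular direction n = (6, 12, 0) × (-20, 12, 16) = (192, -96, 312).
With w = (-3, -10, 2) − (10, -10, 3) = (-13, 0, -1), w · n = -2808.
Distance = |w · n| / |n| = |-2808| / √143424 ≈ 7.415.

7.415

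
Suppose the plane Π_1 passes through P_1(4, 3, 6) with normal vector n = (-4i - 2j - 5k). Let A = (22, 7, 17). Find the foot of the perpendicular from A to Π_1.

(10, 1, 2)

Π_1: n·r = n·P_1 gives -4x - 2y - 5z = -52.
Foot = A − λn with λ = (n·A − d)/|n|² = (-187 − (-52))/45 = -3.
Foot = (22, 7, 17) − (-3)·(-4, -2, -5) = (10, 1, 2).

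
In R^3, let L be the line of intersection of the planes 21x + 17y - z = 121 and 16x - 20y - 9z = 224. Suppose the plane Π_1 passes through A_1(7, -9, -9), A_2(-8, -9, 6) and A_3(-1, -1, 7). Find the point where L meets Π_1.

(8, -3, -4)

Direction of L: (21, 17, -1) × (16, -20, -9) = (-173, 173, -692).
A point on L: solving the two plane equations with x = 11 gives (11, -6, 8).
A_1A_2 = (-15, 0, 15), A_1A_3 = (-8, 8, 16); a normal to Π_1 is A_1A_2 × A_1A_3 = (-120, 120, -120).
Using A_1: Π_1 has equation -120x + 120y - 120z = -840.
Substitute r = (11, -6, 8) + t(-173, 173, -692) into the plane: -3000 + 124560t = -840, so t = 3/173.
Intersection: (11, -6, 8) + (3/173)·(-173, 173, -692) = (8, -3, -4).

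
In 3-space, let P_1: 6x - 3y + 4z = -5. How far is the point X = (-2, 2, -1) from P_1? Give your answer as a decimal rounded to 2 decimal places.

2.18

n·X − d = (6)·(-2) + (-3)·(2) + (4)·(-1) − (-5) = -17; |n| = √61.
Distance = |-17| / √61 = 17/√61 ≈ 2.18.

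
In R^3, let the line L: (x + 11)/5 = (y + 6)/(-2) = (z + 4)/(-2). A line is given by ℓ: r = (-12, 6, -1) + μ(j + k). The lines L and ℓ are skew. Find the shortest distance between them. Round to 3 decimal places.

L has direction (5, -2, -2) through (-11, -6, -4).
Common perpendicular direction n = (5, -2, -2) × (0, 1, 1) = (0, -5, 5).
With w = (-12, 6, -1) − (-11, -6, -4) = (-1, 12, 3), w · n = -45.
Distance = |w · n| / |n| = |-45| / √50 ≈ 6.364.

6.364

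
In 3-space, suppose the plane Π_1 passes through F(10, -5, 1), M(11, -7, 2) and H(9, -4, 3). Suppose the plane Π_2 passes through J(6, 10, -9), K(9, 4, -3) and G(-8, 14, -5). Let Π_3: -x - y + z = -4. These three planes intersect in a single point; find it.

(6, 1, 3)

FM = (1, -2, 1), FH = (-1, 1, 2); a normal to Π_1 is FM × FH = (-5, -3, -1).
Using F: Π_1 has equation -5x - 3y - z = -36.
JK = (3, -6, 6), JG = (-14, 4, 4); a normal to Π_2 is JK × JG = (-48, -96, -72).
Using J: Π_2 has equation -48x - 96y - 72z = -600.
Solving the 3×3 linear system -5x - 3y - z = -36, -48x - 96y - 72z = -600, -x - y + z = -4 (e.g. by elimination or Cramer's rule, determinant = 528) gives (6, 1, 3).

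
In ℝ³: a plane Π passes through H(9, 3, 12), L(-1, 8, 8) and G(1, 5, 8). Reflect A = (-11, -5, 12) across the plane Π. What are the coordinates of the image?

(1, 3, -8)

HL = (-10, 5, -4), HG = (-8, 2, -4); a normal to Π is HL × HG = (-12, -8, 20).
Using H: Π has equation -12x - 8y + 20z = 108.
λ = (n·A − d)/|n|² = (412 − 108)/608 = 1/2.
Reflection = A − 2λn = (-11, -5, 12) − 1·(-12, -8, 20) = (1, 3, -8).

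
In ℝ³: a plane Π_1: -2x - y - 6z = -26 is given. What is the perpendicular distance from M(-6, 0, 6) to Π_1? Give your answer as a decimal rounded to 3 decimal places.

0.312

n·M − d = (-2)·(-6) + (-1)·(0) + (-6)·(6) − (-26) = 2; |n| = √41.
Distance = |2| / √41 = 2/√41 ≈ 0.312.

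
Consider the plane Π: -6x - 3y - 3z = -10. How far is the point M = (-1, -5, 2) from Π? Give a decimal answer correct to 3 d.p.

3.402

n·M − d = (-6)·(-1) + (-3)·(-5) + (-3)·(2) − (-10) = 25; |n| = √54.
Distance = |25| / √54 = 25/√54 ≈ 3.402.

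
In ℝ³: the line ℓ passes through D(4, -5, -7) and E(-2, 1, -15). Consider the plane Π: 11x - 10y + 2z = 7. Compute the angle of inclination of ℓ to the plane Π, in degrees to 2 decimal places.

A direction vector for ℓ is E − D = (-6, 6, -8).
sin θ = |n·v| / (|n||v|) = |-142| / (√225 · √136) = 0.81176.
θ ≈ 54.27°.

54.27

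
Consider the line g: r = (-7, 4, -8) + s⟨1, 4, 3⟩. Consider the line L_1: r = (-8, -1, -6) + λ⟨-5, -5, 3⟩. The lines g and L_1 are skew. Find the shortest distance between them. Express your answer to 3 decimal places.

Common perpendicular direction n = (1, 4, 3) × (-5, -5, 3) = (27, -18, 15).
With w = (-8, -1, -6) − (-7, 4, -8) = (-1, -5, 2), w · n = 93.
Distance = |w · n| / |n| = |93| / √1278 ≈ 2.601.

2.601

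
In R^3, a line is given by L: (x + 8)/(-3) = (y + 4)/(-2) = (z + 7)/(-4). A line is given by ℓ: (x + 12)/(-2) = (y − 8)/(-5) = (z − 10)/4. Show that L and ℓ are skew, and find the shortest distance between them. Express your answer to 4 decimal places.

14.9205

L has direction (-3, -2, -4) through (-8, -4, -7).
ℓ has direction (-2, -5, 4) through (-12, 8, 10).
Common perpendicular direction n = (-3, -2, -4) × (-2, -5, 4) = (-28, 20, 11).
With w = (-12, 8, 10) − (-8, -4, -7) = (-4, 12, 17), w · n = 539.
Since n ≠ 0 the lines are not parallel, and w · n = 539 ≠ 0 so they do not intersect; hence they are skew.
Distance = |w · n| / |n| = |539| / √1305 ≈ 14.9205.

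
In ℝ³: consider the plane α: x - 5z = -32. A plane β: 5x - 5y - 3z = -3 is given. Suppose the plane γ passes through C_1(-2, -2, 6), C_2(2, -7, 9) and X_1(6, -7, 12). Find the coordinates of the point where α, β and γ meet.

(-2, -5, 6)

C_1C_2 = (4, -5, 3), C_1X_1 = (8, -5, 6); a normal to γ is C_1C_2 × C_1X_1 = (-15, 0, 20).
Using C_1: γ has equation -15x + 20z = 150.
Solving the 3×3 linear system x - 5z = -32, 5x - 5y - 3z = -3, -15x + 20z = 150 (e.g. by elimination or Cramer's rule, determinant = 275) gives (-2, -5, 6).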